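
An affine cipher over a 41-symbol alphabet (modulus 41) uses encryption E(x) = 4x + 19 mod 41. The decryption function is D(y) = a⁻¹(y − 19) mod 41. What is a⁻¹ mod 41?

Apply the Euclidean algorithm to 41 and 4:
41 = 10·4 + 1
4 = 4·1 + 0
The gcd is 1. Working backward:
1 = 41 − 10·4
Hence 4⁻¹ ≡ -10 ≡ 31 (mod 41).

31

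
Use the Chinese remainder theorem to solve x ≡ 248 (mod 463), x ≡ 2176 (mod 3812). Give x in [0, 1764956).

1633712

Write x = 248 + 463·k. Then 463·k ≡ 2176 − 248 ≡ 1928 (mod 3812).
Need 463⁻¹ mod 3812. Extended Euclid on (3812, 463):
3812 = 8*463 + 108
463 = 4*108 + 31
108 = 3*31 + 15
31 = 2*15 + 1
15 = 15*1 + 0
Back-substitute:
1 = 31 − 2·15
1 = −2·108 + 7·31
1 = 7·463 − 30·108
1 = −30·3812 + 247·463
463⁻¹ ≡ 247 (mod 3812), so k ≡ 247·1928 ≡ 3528 (mod 3812).
x = 248 + 463·3528 = 1633712.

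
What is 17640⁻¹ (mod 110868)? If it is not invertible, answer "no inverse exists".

Euclidean algorithm on 110868, 17640:
110868 = 6·17640 + 5028
17640 = 3·5028 + 2556
5028 = 1·2556 + 2472
2556 = 1·2472 + 84
2472 = 29·84 + 36
84 = 2·36 + 12
36 = 3·12 + 0
Since gcd = 12 > 1, 17640 is not a unit mod 110868.

no inverse exists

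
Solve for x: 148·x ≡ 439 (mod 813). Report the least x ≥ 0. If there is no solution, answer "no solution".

382

First find gcd(148, 813):
813 = 5×148 + 73
148 = 2×73 + 2
73 = 36×2 + 1
2 = 2×1 + 0
gcd = 1, so a unique solution mod 813 exists.
Back-substitute for the Bézout coefficients:
1 = 73 − 36·2
1 = −36·148 + 73·73
1 = 73·813 − 401·148
So 148·(-401) ≡ 1 (mod 813), giving 148⁻¹ ≡ 412.
x ≡ 148⁻¹·439 ≡ 412·439 ≡ 382 (mod 813).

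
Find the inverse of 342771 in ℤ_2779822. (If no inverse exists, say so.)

2433507

gcd(2779822, 342771) by repeated division:
2779822 = 8*342771 + 37654
342771 = 9*37654 + 3885
37654 = 9*3885 + 2689
3885 = 1*2689 + 1196
2689 = 2*1196 + 297
1196 = 4*297 + 8
297 = 37*8 + 1
8 = 8*1 + 0
The gcd is 1. Working backward:
1 = 297 − 37·8
1 = −37·1196 + 149·297
1 = 149·2689 − 335·1196
1 = −335·3885 + 484·2689
1 = 484·37654 − 4691·3885
1 = −4691·342771 + 42703·37654
1 = 42703·2779822 − 346315·342771
Hence 342771⁻¹ ≡ -346315 ≡ 2433507 (mod 2779822).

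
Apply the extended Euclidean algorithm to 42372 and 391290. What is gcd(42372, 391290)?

6

Apply Euclid's algorithm to 391290 and 42372:
391290 = 9×42372 + 9942
42372 = 4×9942 + 2604
9942 = 3×2604 + 2130
2604 = 1×2130 + 474
2130 = 4×474 + 234
474 = 2×234 + 6
234 = 39×6 + 0
gcd(42372, 391290) = 6.
Express as a combination:
6 = 474 − 2·234
6 = −2·2130 + 9·474
6 = 9·2604 − 11·2130
6 = −11·9942 + 42·2604
6 = 42·42372 − 179·9942
6 = −179·391290 + 1653·42372
So 6 = (-179)·391290 + (1653)·42372.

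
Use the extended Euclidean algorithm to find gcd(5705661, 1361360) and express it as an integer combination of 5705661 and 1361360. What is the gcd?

Repeated division:
5705661 = 4·1361360 + 260221
1361360 = 5·260221 + 60255
260221 = 4·60255 + 19201
60255 = 3·19201 + 2652
19201 = 7·2652 + 637
2652 = 4·637 + 104
637 = 6·104 + 13
104 = 8·13 + 0
gcd(5705661, 1361360) = 13.
Working backward:
13 = 637 − 6·104
13 = −6·2652 + 25·637
13 = 25·19201 − 181·2652
13 = −181·60255 + 568·19201
13 = 568·260221 − 2453·60255
13 = −2453·1361360 + 12833·260221
13 = 12833·5705661 − 53785·1361360
So 13 = (12833)·5705661 + (-53785)·1361360.

13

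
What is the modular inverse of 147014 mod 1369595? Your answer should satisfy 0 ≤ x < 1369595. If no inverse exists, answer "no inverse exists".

Extended Euclidean algorithm:
1369595 = 9·147014 + 46469
147014 = 3·46469 + 7607
46469 = 6·7607 + 827
7607 = 9·827 + 164
827 = 5·164 + 7
164 = 23·7 + 3
7 = 2·3 + 1
3 = 3·1 + 0
The gcd is 1. Working backward:
1 = 7 − 2·3
1 = −2·164 + 47·7
1 = 47·827 − 237·164
1 = −237·7607 + 2180·827
1 = 2180·46469 − 13317·7607
1 = −13317·147014 + 42131·46469
1 = 42131·1369595 − 392496·147014
Hence 147014⁻¹ ≡ -392496 ≡ 977099 (mod 1369595).

977099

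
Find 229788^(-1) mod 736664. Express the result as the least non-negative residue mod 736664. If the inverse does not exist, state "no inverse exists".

no inverse exists

Euclidean algorithm on 736664, 229788:
736664 = 3*229788 + 47300
229788 = 4*47300 + 40588
47300 = 1*40588 + 6712
40588 = 6*6712 + 316
6712 = 21*316 + 76
316 = 4*76 + 12
76 = 6*12 + 4
12 = 3*4 + 0
Since gcd = 4 > 1, 229788 is not a unit mod 736664.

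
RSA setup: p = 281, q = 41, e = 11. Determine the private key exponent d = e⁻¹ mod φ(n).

5091

φ(n) = (p−1)(q−1) = 280·40 = 11200.
Need d with 11·d ≡ 1 (mod 11200). Apply the extended Euclidean algorithm:
11200 = 1018×11 + 2
11 = 5×2 + 1
2 = 2×1 + 0
Back-substitute:
1 = 11 − 5·2
1 = −5·11200 + 5091·11
So 11·5091 ≡ 1 (mod 11200), hence d = 5091.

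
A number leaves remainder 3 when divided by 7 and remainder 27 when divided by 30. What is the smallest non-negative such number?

87

Write x = 3 + 7·k. Then 7·k ≡ 27 − 3 ≡ 24 (mod 30).
Need 7⁻¹ mod 30. Extended Euclid on (30, 7):
30 = 4*7 + 2
7 = 3*2 + 1
2 = 2*1 + 0
Back-substitute:
1 = 7 − 3·2
1 = −3·30 + 13·7
7⁻¹ ≡ 13 (mod 30), so k ≡ 13·24 ≡ 12 (mod 30).
x = 3 + 7·12 = 87.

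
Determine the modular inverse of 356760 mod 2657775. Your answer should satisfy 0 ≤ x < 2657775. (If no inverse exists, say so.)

Euclidean algorithm on 2657775, 356760:
2657775 = 7*356760 + 160455
356760 = 2*160455 + 35850
160455 = 4*35850 + 17055
35850 = 2*17055 + 1740
17055 = 9*1740 + 1395
1740 = 1*1395 + 345
1395 = 4*345 + 15
345 = 23*15 + 0
Since gcd = 15 > 1, 356760 is not a unit mod 2657775.

no inverse exists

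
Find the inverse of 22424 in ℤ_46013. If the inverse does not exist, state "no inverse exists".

5095

Extended Euclidean algorithm:
46013 = 2·22424 + 1165
22424 = 19·1165 + 289
1165 = 4·289 + 9
289 = 32·9 + 1
9 = 9·1 + 0
The gcd is 1. Working backward:
1 = 289 − 32·9
1 = −32·1165 + 129·289
1 = 129·22424 − 2483·1165
1 = −2483·46013 + 5095·22424
So 22424·5095 ≡ 1 (mod 46013).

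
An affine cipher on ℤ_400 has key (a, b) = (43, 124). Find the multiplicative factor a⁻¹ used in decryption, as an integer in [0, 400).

307

Apply the Euclidean algorithm to 400 and 43:
400 = 9×43 + 13
43 = 3×13 + 4
13 = 3×4 + 1
4 = 4×1 + 0
gcd = 1, so the inverse exists. Back-substitute:
1 = 13 − 3·4
1 = −3·43 + 10·13
1 = 10·400 − 93·43
Thus 43·(-93) ≡ 1 (mod 400); reducing, -93 mod 400 = 307.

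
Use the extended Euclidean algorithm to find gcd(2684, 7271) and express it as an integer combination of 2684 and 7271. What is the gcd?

Apply Euclid's algorithm to 7271 and 2684:
7271 = 2·2684 + 1903
2684 = 1·1903 + 781
1903 = 2·781 + 341
781 = 2·341 + 99
341 = 3·99 + 44
99 = 2·44 + 11
44 = 4·11 + 0
gcd(2684, 7271) = 11.
Back-substituting:
11 = 99 − 2·44
11 = −2·341 + 7·99
11 = 7·781 − 16·341
11 = −16·1903 + 39·781
11 = 39·2684 − 55·1903
11 = −55·7271 + 149·2684
So 11 = (-55)·7271 + (149)·2684.

11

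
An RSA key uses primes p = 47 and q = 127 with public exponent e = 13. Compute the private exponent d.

φ(n) = (p−1)(q−1) = 46·126 = 5796.
Need d with 13·d ≡ 1 (mod 5796). Apply the extended Euclidean algorithm:
5796 = 445·13 + 11
13 = 1·11 + 2
11 = 5·2 + 1
2 = 2·1 + 0
Back-substitute:
1 = 11 − 5·2
1 = −5·13 + 6·11
1 = 6·5796 − 2675·13
So 13·(-2675) ≡ 1 (mod 5796), hence d ≡ -2675 ≡ 3121 (mod 5796).

3121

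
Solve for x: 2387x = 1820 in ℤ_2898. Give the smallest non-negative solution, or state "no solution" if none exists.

First find gcd(2387, 2898):
2898 = 1·2387 + 511
2387 = 4·511 + 343
511 = 1·343 + 168
343 = 2·168 + 7
168 = 24·7 + 0
gcd = 7 and 7 | 1820, so solutions exist. Divide through by 7: 341x ≡ 260 (mod 414).
Now find 341⁻¹ mod 414:
414 = 1·341 + 73
341 = 4·73 + 49
73 = 1·49 + 24
49 = 2·24 + 1
24 = 24·1 + 0
Back-substitute:
1 = 49 − 2·24
1 = −2·73 + 3·49
1 = 3·341 − 14·73
1 = −14·414 + 17·341
So 341⁻¹ ≡ 17 (mod 414).
Then x ≡ 17·260 ≡ 280 (mod 414); the smallest non-negative solution is x = 280.

280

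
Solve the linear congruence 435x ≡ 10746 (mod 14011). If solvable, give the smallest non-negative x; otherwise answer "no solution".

1764

First find gcd(435, 14011):
14011 = 32·435 + 91
435 = 4·91 + 71
91 = 1·71 + 20
71 = 3·20 + 11
20 = 1·11 + 9
11 = 1·9 + 2
9 = 4·2 + 1
2 = 2·1 + 0
gcd = 1, so a unique solution mod 14011 exists.
Back-substitute for the Bézout coefficients:
1 = 9 − 4·2
1 = −4·11 + 5·9
1 = 5·20 − 9·11
1 = −9·71 + 32·20
1 = 32·91 − 41·71
1 = −41·435 + 196·91
1 = 196·14011 − 6313·435
So 435·(-6313) ≡ 1 (mod 14011), giving 435⁻¹ ≡ 7698.
x ≡ 435⁻¹·10746 ≡ 7698·10746 ≡ 1764 (mod 14011).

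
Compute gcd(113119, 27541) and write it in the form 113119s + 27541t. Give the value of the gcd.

1

Repeated division:
113119 = 4*27541 + 2955
27541 = 9*2955 + 946
2955 = 3*946 + 117
946 = 8*117 + 10
117 = 11*10 + 7
10 = 1*7 + 3
7 = 2*3 + 1
3 = 3*1 + 0
gcd(113119, 27541) = 1.
Back-substituting:
1 = 7 − 2·3
1 = −2·10 + 3·7
1 = 3·117 − 35·10
1 = −35·946 + 283·117
1 = 283·2955 − 884·946
1 = −884·27541 + 8239·2955
1 = 8239·113119 − 33840·27541
So 1 = (8239)·113119 + (-33840)·27541.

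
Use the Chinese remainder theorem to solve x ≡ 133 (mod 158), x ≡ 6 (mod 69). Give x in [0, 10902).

Write x = 133 + 158·k. Then 158·k ≡ 6 − 133 ≡ 11 (mod 69).
Need 158⁻¹ mod 69. Extended Euclid on (69, 20):
69 = 3·20 + 9
20 = 2·9 + 2
9 = 4·2 + 1
2 = 2·1 + 0
Back-substitute:
1 = 9 − 4·2
1 = −4·20 + 9·9
1 = 9·69 − 31·20
158⁻¹ ≡ 38 (mod 69), so k ≡ 38·11 ≡ 4 (mod 69).
x = 133 + 158·4 = 765.

765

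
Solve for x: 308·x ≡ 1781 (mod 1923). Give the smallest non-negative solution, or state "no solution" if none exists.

First find gcd(308, 1923):
1923 = 6·308 + 75
308 = 4·75 + 8
75 = 9·8 + 3
8 = 2·3 + 2
3 = 1·2 + 1
2 = 2·1 + 0
gcd = 1, so a unique solution mod 1923 exists.
Back-substitute for the Bézout coefficients:
1 = 3 − 2
1 = −8 + 3·3
1 = 3·75 − 28·8
1 = −28·308 + 115·75
1 = 115·1923 − 718·308
So 308·(-718) ≡ 1 (mod 1923), giving 308⁻¹ ≡ 1205.
x ≡ 308⁻¹·1781 ≡ 1205·1781 ≡ 37 (mod 1923).

37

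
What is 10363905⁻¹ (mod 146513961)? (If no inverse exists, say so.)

Euclidean algorithm on 146513961, 10363905:
146513961 = 14×10363905 + 1419291
10363905 = 7×1419291 + 428868
1419291 = 3×428868 + 132687
428868 = 3×132687 + 30807
132687 = 4×30807 + 9459
30807 = 3×9459 + 2430
9459 = 3×2430 + 2169
2430 = 1×2169 + 261
2169 = 8×261 + 81
261 = 3×81 + 18
81 = 4×18 + 9
18 = 2×9 + 0
gcd(10363905, 146513961) = 9 ≠ 1, so 10363905 has no multiplicative inverse modulo 146513961.

no inverse exists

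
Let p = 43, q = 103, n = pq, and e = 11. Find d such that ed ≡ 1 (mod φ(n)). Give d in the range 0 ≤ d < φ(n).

779

φ(n) = (p−1)(q−1) = 42·102 = 4284.
Need d with 11·d ≡ 1 (mod 4284). Apply the extended Euclidean algorithm:
4284 = 389×11 + 5
11 = 2×5 + 1
5 = 5×1 + 0
Back-substitute:
1 = 11 − 2·5
1 = −2·4284 + 779·11
So 11·779 ≡ 1 (mod 4284), hence d = 779.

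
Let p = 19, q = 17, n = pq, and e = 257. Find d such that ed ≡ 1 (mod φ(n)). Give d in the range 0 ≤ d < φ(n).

65

φ(n) = (p−1)(q−1) = 18·16 = 288.
Need d with 257·d ≡ 1 (mod 288). Apply the extended Euclidean algorithm:
288 = 1·257 + 31
257 = 8·31 + 9
31 = 3·9 + 4
9 = 2·4 + 1
4 = 4·1 + 0
Back-substitute:
1 = 9 − 2·4
1 = −2·31 + 7·9
1 = 7·257 − 58·31
1 = −58·288 + 65·257
So 257·65 ≡ 1 (mod 288), hence d = 65.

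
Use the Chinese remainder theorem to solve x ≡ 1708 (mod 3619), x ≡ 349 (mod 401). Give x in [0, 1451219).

Write x = 1708 + 3619·k. Then 3619·k ≡ 349 − 1708 ≡ 245 (mod 401).
Need 3619⁻¹ mod 401. Extended Euclid on (401, 10):
401 = 40·10 + 1
10 = 10·1 + 0
Back-substitute:
1 = 401 − 40·10
3619⁻¹ ≡ 361 (mod 401), so k ≡ 361·245 ≡ 225 (mod 401).
x = 1708 + 3619·225 = 815983.

815983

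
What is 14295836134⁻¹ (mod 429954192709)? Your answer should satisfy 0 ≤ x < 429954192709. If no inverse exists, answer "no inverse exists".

218609043096

gcd(429954192709, 14295836134) by repeated division:
429954192709 = 30*14295836134 + 1079108689
14295836134 = 13*1079108689 + 267423177
1079108689 = 4*267423177 + 9415981
267423177 = 28*9415981 + 3775709
9415981 = 2*3775709 + 1864563
3775709 = 2*1864563 + 46583
1864563 = 40*46583 + 1243
46583 = 37*1243 + 592
1243 = 2*592 + 59
592 = 10*59 + 2
59 = 29*2 + 1
2 = 2*1 + 0
Since gcd(14295836134, 429954192709) = 1, back-substitute to write 1 as a combination:
1 = 59 − 29·2
1 = −29·592 + 291·59
1 = 291·1243 − 611·592
1 = −611·46583 + 22898·1243
1 = 22898·1864563 − 916531·46583
1 = −916531·3775709 + 1855960·1864563
1 = 1855960·9415981 − 4628451·3775709
1 = −4628451·267423177 + 131452588·9415981
1 = 131452588·1079108689 − 530438803·267423177
1 = −530438803·14295836134 + 7027157027·1079108689
1 = 7027157027·429954192709 − 211345149613·14295836134
Thus 14295836134·(-211345149613) ≡ 1 (mod 429954192709); reducing, -211345149613 mod 429954192709 = 218609043096.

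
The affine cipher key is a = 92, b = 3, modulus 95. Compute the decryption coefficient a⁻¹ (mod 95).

63

Apply the Euclidean algorithm to 95 and 92:
95 = 1×92 + 3
92 = 30×3 + 2
3 = 1×2 + 1
2 = 2×1 + 0
Since gcd(92, 95) = 1, back-substitute to write 1 as a combination:
1 = 3 − 2
1 = −92 + 31·3
1 = 31·95 − 32·92
Hence 92⁻¹ ≡ -32 ≡ 63 (mod 95).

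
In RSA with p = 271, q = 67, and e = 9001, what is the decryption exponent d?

5581

φ(n) = (p−1)(q−1) = 270·66 = 17820.
Need d with 9001·d ≡ 1 (mod 17820). Apply the extended Euclidean algorithm:
17820 = 1*9001 + 8819
9001 = 1*8819 + 182
8819 = 48*182 + 83
182 = 2*83 + 16
83 = 5*16 + 3
16 = 5*3 + 1
3 = 3*1 + 0
Back-substitute:
1 = 16 − 5·3
1 = −5·83 + 26·16
1 = 26·182 − 57·83
1 = −57·8819 + 2762·182
1 = 2762·9001 − 2819·8819
1 = −2819·17820 + 5581·9001
So 9001·5581 ≡ 1 (mod 17820), hence d = 5581.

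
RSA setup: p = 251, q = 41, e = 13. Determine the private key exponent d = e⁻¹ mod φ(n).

3077

φ(n) = (p−1)(q−1) = 250·40 = 10000.
Need d with 13·d ≡ 1 (mod 10000). Apply the extended Euclidean algorithm:
10000 = 769*13 + 3
13 = 4*3 + 1
3 = 3*1 + 0
Back-substitute:
1 = 13 − 4·3
1 = −4·10000 + 3077·13
So 13·3077 ≡ 1 (mod 10000), hence d = 3077.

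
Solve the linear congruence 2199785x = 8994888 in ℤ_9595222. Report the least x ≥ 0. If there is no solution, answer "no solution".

647662

First find gcd(2199785, 9595222):
9595222 = 4×2199785 + 796082
2199785 = 2×796082 + 607621
796082 = 1×607621 + 188461
607621 = 3×188461 + 42238
188461 = 4×42238 + 19509
42238 = 2×19509 + 3220
19509 = 6×3220 + 189
3220 = 17×189 + 7
189 = 27×7 + 0
gcd = 7 and 7 | 8994888, so solutions exist. Divide through by 7: 314255x ≡ 1284984 (mod 1370746).
Now find 314255⁻¹ mod 1370746:
1370746 = 4·314255 + 113726
314255 = 2·113726 + 86803
113726 = 1·86803 + 26923
86803 = 3·26923 + 6034
26923 = 4·6034 + 2787
6034 = 2·2787 + 460
2787 = 6·460 + 27
460 = 17·27 + 1
27 = 27·1 + 0
Back-substitute:
1 = 460 − 17·27
1 = −17·2787 + 103·460
1 = 103·6034 − 223·2787
1 = −223·26923 + 995·6034
1 = 995·86803 − 3208·26923
1 = −3208·113726 + 4203·86803
1 = 4203·314255 − 11614·113726
1 = −11614·1370746 + 50659·314255
So 314255⁻¹ ≡ 50659 (mod 1370746).
Then x ≡ 50659·1284984 ≡ 647662 (mod 1370746); the smallest non-negative solution is x = 647662.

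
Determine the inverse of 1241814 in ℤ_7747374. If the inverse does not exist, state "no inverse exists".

no inverse exists

Compute gcd(1241814, 7747374):
7747374 = 6·1241814 + 296490
1241814 = 4·296490 + 55854
296490 = 5·55854 + 17220
55854 = 3·17220 + 4194
17220 = 4·4194 + 444
4194 = 9·444 + 198
444 = 2·198 + 48
198 = 4·48 + 6
48 = 8·6 + 0
Since gcd = 6 > 1, 1241814 is not a unit mod 7747374.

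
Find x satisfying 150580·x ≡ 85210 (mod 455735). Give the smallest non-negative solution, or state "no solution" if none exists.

First find gcd(150580, 455735):
455735 = 3*150580 + 3995
150580 = 37*3995 + 2765
3995 = 1*2765 + 1230
2765 = 2*1230 + 305
1230 = 4*305 + 10
305 = 30*10 + 5
10 = 2*5 + 0
gcd = 5 and 5 | 85210, so solutions exist. Divide through by 5: 30116x ≡ 17042 (mod 91147).
Now find 30116⁻¹ mod 91147:
91147 = 3*30116 + 799
30116 = 37*799 + 553
799 = 1*553 + 246
553 = 2*246 + 61
246 = 4*61 + 2
61 = 30*2 + 1
2 = 2*1 + 0
Back-substitute:
1 = 61 − 30·2
1 = −30·246 + 121·61
1 = 121·553 − 272·246
1 = −272·799 + 393·553
1 = 393·30116 − 14813·799
1 = −14813·91147 + 44832·30116
So 30116⁻¹ ≡ 44832 (mod 91147).
Then x ≡ 44832·17042 ≡ 32790 (mod 91147); the smallest non-negative solution is x = 32790.

32790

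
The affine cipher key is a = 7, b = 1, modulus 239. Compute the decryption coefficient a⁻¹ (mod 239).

Extended Euclidean algorithm:
239 = 34*7 + 1
7 = 7*1 + 0
Since gcd(7, 239) = 1, back-substitute to write 1 as a combination:
1 = 239 − 34·7
Thus 7·(-34) ≡ 1 (mod 239); reducing, -34 mod 239 = 205.

205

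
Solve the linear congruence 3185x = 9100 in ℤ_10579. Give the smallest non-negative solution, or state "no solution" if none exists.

First find gcd(3185, 10579):
10579 = 3·3185 + 1024
3185 = 3·1024 + 113
1024 = 9·113 + 7
113 = 16·7 + 1
7 = 7·1 + 0
gcd = 1, so a unique solution mod 10579 exists.
Back-substitute for the Bézout coefficients:
1 = 113 − 16·7
1 = −16·1024 + 145·113
1 = 145·3185 − 451·1024
1 = −451·10579 + 1498·3185
So 3185·(1498) ≡ 1 (mod 10579), giving 3185⁻¹ ≡ 1498.
x ≡ 3185⁻¹·9100 ≡ 1498·9100 ≡ 6048 (mod 10579).

6048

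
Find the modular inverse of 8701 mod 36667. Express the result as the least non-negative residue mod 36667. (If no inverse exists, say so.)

gcd(36667, 8701) by repeated division:
36667 = 4×8701 + 1863
8701 = 4×1863 + 1249
1863 = 1×1249 + 614
1249 = 2×614 + 21
614 = 29×21 + 5
21 = 4×5 + 1
5 = 5×1 + 0
Since gcd(8701, 36667) = 1, back-substitute to write 1 as a combination:
1 = 21 − 4·5
1 = −4·614 + 117·21
1 = 117·1249 − 238·614
1 = −238·1863 + 355·1249
1 = 355·8701 − 1658·1863
1 = −1658·36667 + 6987·8701
So 8701·6987 ≡ 1 (mod 36667).

6987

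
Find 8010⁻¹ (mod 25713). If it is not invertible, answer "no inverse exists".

Compute gcd(8010, 25713):
25713 = 3×8010 + 1683
8010 = 4×1683 + 1278
1683 = 1×1278 + 405
1278 = 3×405 + 63
405 = 6×63 + 27
63 = 2×27 + 9
27 = 3×9 + 0
Since gcd = 9 > 1, 8010 is not a unit mod 25713.

no inverse exists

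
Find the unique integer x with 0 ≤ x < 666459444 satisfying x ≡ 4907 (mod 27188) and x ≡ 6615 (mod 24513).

Write x = 4907 + 27188·k. Then 27188·k ≡ 6615 − 4907 ≡ 1708 (mod 24513).
Need 27188⁻¹ mod 24513. Extended Euclid on (24513, 2675):
24513 = 9·2675 + 438
2675 = 6·438 + 47
438 = 9·47 + 15
47 = 3·15 + 2
15 = 7·2 + 1
2 = 2·1 + 0
Back-substitute:
1 = 15 − 7·2
1 = −7·47 + 22·15
1 = 22·438 − 205·47
1 = −205·2675 + 1252·438
1 = 1252·24513 − 11473·2675
27188⁻¹ ≡ 13040 (mod 24513), so k ≡ 13040·1708 ≡ 14516 (mod 24513).
x = 4907 + 27188·14516 = 394665915.

394665915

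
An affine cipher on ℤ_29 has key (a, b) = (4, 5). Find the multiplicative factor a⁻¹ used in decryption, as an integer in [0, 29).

Extended Euclidean algorithm:
29 = 7*4 + 1
4 = 4*1 + 0
gcd = 1, so the inverse exists. Back-substitute:
1 = 29 − 7·4
Hence 4⁻¹ ≡ -7 ≡ 22 (mod 29).

22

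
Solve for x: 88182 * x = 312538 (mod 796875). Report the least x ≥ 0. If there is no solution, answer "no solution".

gcd(88182, 796875):
796875 = 9·88182 + 3237
88182 = 27·3237 + 783
3237 = 4·783 + 105
783 = 7·105 + 48
105 = 2·48 + 9
48 = 5·9 + 3
9 = 3·3 + 0
gcd = 3, but 3 ∤ 312538, so the congruence has no solution.

no solution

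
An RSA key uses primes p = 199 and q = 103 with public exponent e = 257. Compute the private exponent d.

φ(n) = (p−1)(q−1) = 198·102 = 20196.
Need d with 257·d ≡ 1 (mod 20196). Apply the extended Euclidean algorithm:
20196 = 78×257 + 150
257 = 1×150 + 107
150 = 1×107 + 43
107 = 2×43 + 21
43 = 2×21 + 1
21 = 21×1 + 0
Back-substitute:
1 = 43 − 2·21
1 = −2·107 + 5·43
1 = 5·150 − 7·107
1 = −7·257 + 12·150
1 = 12·20196 − 943·257
So 257·(-943) ≡ 1 (mod 20196), hence d ≡ -943 ≡ 19253 (mod 20196).

19253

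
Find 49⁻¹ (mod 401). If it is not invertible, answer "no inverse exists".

311

gcd(401, 49) by repeated division:
401 = 8·49 + 9
49 = 5·9 + 4
9 = 2·4 + 1
4 = 4·1 + 0
The gcd is 1. Working backward:
1 = 9 − 2·4
1 = −2·49 + 11·9
1 = 11·401 − 90·49
Hence 49⁻¹ ≡ -90 ≡ 311 (mod 401).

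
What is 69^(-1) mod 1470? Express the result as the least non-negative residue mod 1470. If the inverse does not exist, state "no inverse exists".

no inverse exists

Euclidean algorithm on 1470, 69:
1470 = 21·69 + 21
69 = 3·21 + 6
21 = 3·6 + 3
6 = 2·3 + 0
Since gcd = 3 > 1, 69 is not a unit mod 1470.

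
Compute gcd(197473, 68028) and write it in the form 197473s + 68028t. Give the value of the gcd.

Repeated division:
197473 = 2*68028 + 61417
68028 = 1*61417 + 6611
61417 = 9*6611 + 1918
6611 = 3*1918 + 857
1918 = 2*857 + 204
857 = 4*204 + 41
204 = 4*41 + 40
41 = 1*40 + 1
40 = 40*1 + 0
gcd(197473, 68028) = 1.
Express as a combination:
1 = 41 − 40
1 = −204 + 5·41
1 = 5·857 − 21·204
1 = −21·1918 + 47·857
1 = 47·6611 − 162·1918
1 = −162·61417 + 1505·6611
1 = 1505·68028 − 1667·61417
1 = −1667·197473 + 4839·68028
So 1 = (-1667)·197473 + (4839)·68028.

1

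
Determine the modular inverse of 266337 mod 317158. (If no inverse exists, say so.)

238413

Apply the Euclidean algorithm to 317158 and 266337:
317158 = 1*266337 + 50821
266337 = 5*50821 + 12232
50821 = 4*12232 + 1893
12232 = 6*1893 + 874
1893 = 2*874 + 145
874 = 6*145 + 4
145 = 36*4 + 1
4 = 4*1 + 0
The gcd is 1. Working backward:
1 = 145 − 36·4
1 = −36·874 + 217·145
1 = 217·1893 − 470·874
1 = −470·12232 + 3037·1893
1 = 3037·50821 − 12618·12232
1 = −12618·266337 + 66127·50821
1 = 66127·317158 − 78745·266337
So 266337·(-78745) ≡ 1 (mod 317158), and -78745 ≡ 238413 (mod 317158).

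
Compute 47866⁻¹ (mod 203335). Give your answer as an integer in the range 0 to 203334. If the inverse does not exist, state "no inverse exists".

gcd(203335, 47866) by repeated division:
203335 = 4*47866 + 11871
47866 = 4*11871 + 382
11871 = 31*382 + 29
382 = 13*29 + 5
29 = 5*5 + 4
5 = 1*4 + 1
4 = 4*1 + 0
The gcd is 1. Working backward:
1 = 5 − 4
1 = −29 + 6·5
1 = 6·382 − 79·29
1 = −79·11871 + 2455·382
1 = 2455·47866 − 9899·11871
1 = −9899·203335 + 42051·47866
So 47866·42051 ≡ 1 (mod 203335).

42051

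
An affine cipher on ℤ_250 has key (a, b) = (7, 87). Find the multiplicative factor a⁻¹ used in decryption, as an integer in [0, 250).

143

gcd(250, 7) by repeated division:
250 = 35×7 + 5
7 = 1×5 + 2
5 = 2×2 + 1
2 = 2×1 + 0
The gcd is 1. Working backward:
1 = 5 − 2·2
1 = −2·7 + 3·5
1 = 3·250 − 107·7
So 7·(-107) ≡ 1 (mod 250), and -107 ≡ 143 (mod 250).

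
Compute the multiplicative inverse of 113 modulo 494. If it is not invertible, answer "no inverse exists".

341

Run Euclid on (494, 113):
494 = 4*113 + 42
113 = 2*42 + 29
42 = 1*29 + 13
29 = 2*13 + 3
13 = 4*3 + 1
3 = 3*1 + 0
The gcd is 1. Working backward:
1 = 13 − 4·3
1 = −4·29 + 9·13
1 = 9·42 − 13·29
1 = −13·113 + 35·42
1 = 35·494 − 153·113
Thus 113·(-153) ≡ 1 (mod 494); reducing, -153 mod 494 = 341.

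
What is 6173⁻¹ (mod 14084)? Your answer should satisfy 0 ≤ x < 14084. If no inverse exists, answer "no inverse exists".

4773

gcd(14084, 6173) by repeated division:
14084 = 2·6173 + 1738
6173 = 3·1738 + 959
1738 = 1·959 + 779
959 = 1·779 + 180
779 = 4·180 + 59
180 = 3·59 + 3
59 = 19·3 + 2
3 = 1·2 + 1
2 = 2·1 + 0
Since gcd(6173, 14084) = 1, back-substitute to write 1 as a combination:
1 = 3 − 2
1 = −59 + 20·3
1 = 20·180 − 61·59
1 = −61·779 + 264·180
1 = 264·959 − 325·779
1 = −325·1738 + 589·959
1 = 589·6173 − 2092·1738
1 = −2092·14084 + 4773·6173
So 6173·4773 ≡ 1 (mod 14084).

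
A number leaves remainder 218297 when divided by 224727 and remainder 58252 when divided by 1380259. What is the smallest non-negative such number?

154237100207

Write x = 218297 + 224727·k. Then 224727·k ≡ 58252 − 218297 ≡ 1220214 (mod 1380259).
Need 224727⁻¹ mod 1380259. Extended Euclid on (1380259, 224727):
1380259 = 6·224727 + 31897
224727 = 7·31897 + 1448
31897 = 22·1448 + 41
1448 = 35·41 + 13
41 = 3·13 + 2
13 = 6·2 + 1
2 = 2·1 + 0
Back-substitute:
1 = 13 − 6·2
1 = −6·41 + 19·13
1 = 19·1448 − 671·41
1 = −671·31897 + 14781·1448
1 = 14781·224727 − 104138·31897
1 = −104138·1380259 + 639609·224727
224727⁻¹ ≡ 639609 (mod 1380259), so k ≡ 639609·1220214 ≡ 686330 (mod 1380259).
x = 218297 + 224727·686330 = 154237100207.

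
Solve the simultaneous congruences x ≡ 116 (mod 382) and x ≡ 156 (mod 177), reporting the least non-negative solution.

19980

Write x = 116 + 382·k. Then 382·k ≡ 156 − 116 ≡ 40 (mod 177).
Need 382⁻¹ mod 177. Extended Euclid on (177, 28):
177 = 6×28 + 9
28 = 3×9 + 1
9 = 9×1 + 0
Back-substitute:
1 = 28 − 3·9
1 = −3·177 + 19·28
382⁻¹ ≡ 19 (mod 177), so k ≡ 19·40 ≡ 52 (mod 177).
x = 116 + 382·52 = 19980.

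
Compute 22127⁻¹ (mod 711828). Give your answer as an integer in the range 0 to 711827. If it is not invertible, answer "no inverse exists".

626159

gcd(711828, 22127) by repeated division:
711828 = 32×22127 + 3764
22127 = 5×3764 + 3307
3764 = 1×3307 + 457
3307 = 7×457 + 108
457 = 4×108 + 25
108 = 4×25 + 8
25 = 3×8 + 1
8 = 8×1 + 0
The gcd is 1. Working backward:
1 = 25 − 3·8
1 = −3·108 + 13·25
1 = 13·457 − 55·108
1 = −55·3307 + 398·457
1 = 398·3764 − 453·3307
1 = −453·22127 + 2663·3764
1 = 2663·711828 − 85669·22127
Thus 22127·(-85669) ≡ 1 (mod 711828); reducing, -85669 mod 711828 = 626159.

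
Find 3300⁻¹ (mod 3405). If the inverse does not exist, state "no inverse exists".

no inverse exists

Euclidean algorithm on 3405, 3300:
3405 = 1*3300 + 105
3300 = 31*105 + 45
105 = 2*45 + 15
45 = 3*15 + 0
The gcd is 15, not 1, hence no inverse exists.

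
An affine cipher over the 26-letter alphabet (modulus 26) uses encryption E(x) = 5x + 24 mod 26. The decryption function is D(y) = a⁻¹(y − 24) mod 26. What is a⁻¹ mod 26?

Run Euclid on (26, 5):
26 = 5·5 + 1
5 = 5·1 + 0
gcd = 1, so the inverse exists. Back-substitute:
1 = 26 − 5·5
Hence 5⁻¹ ≡ -5 ≡ 21 (mod 26).

21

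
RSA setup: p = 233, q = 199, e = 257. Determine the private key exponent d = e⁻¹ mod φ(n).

41825

φ(n) = (p−1)(q−1) = 232·198 = 45936.
Need d with 257·d ≡ 1 (mod 45936). Apply the extended Euclidean algorithm:
45936 = 178*257 + 190
257 = 1*190 + 67
190 = 2*67 + 56
67 = 1*56 + 11
56 = 5*11 + 1
11 = 11*1 + 0
Back-substitute:
1 = 56 − 5·11
1 = −5·67 + 6·56
1 = 6·190 − 17·67
1 = −17·257 + 23·190
1 = 23·45936 − 4111·257
So 257·(-4111) ≡ 1 (mod 45936), hence d ≡ -4111 ≡ 41825 (mod 45936).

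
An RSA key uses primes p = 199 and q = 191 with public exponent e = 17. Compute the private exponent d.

2213

φ(n) = (p−1)(q−1) = 198·190 = 37620.
Need d with 17·d ≡ 1 (mod 37620). Apply the extended Euclidean algorithm:
37620 = 2212·17 + 16
17 = 1·16 + 1
16 = 16·1 + 0
Back-substitute:
1 = 17 − 16
1 = −37620 + 2213·17
So 17·2213 ≡ 1 (mod 37620), hence d = 2213.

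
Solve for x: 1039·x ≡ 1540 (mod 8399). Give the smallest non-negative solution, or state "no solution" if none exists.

First find gcd(1039, 8399):
8399 = 8·1039 + 87
1039 = 11·87 + 82
87 = 1·82 + 5
82 = 16·5 + 2
5 = 2·2 + 1
2 = 2·1 + 0
gcd = 1, so a unique solution mod 8399 exists.
Back-substitute for the Bézout coefficients:
1 = 5 − 2·2
1 = −2·82 + 33·5
1 = 33·87 − 35·82
1 = −35·1039 + 418·87
1 = 418·8399 − 3379·1039
So 1039·(-3379) ≡ 1 (mod 8399), giving 1039⁻¹ ≡ 5020.
x ≡ 1039⁻¹·1540 ≡ 5020·1540 ≡ 3720 (mod 8399).

3720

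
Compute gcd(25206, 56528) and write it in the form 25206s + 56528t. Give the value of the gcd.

2

Apply Euclid's algorithm to 56528 and 25206:
56528 = 2·25206 + 6116
25206 = 4·6116 + 742
6116 = 8·742 + 180
742 = 4·180 + 22
180 = 8·22 + 4
22 = 5·4 + 2
4 = 2·2 + 0
gcd(25206, 56528) = 2.
Back-substituting:
2 = 22 − 5·4
2 = −5·180 + 41·22
2 = 41·742 − 169·180
2 = −169·6116 + 1393·742
2 = 1393·25206 − 5741·6116
2 = −5741·56528 + 12875·25206
So 2 = (-5741)·56528 + (12875)·25206.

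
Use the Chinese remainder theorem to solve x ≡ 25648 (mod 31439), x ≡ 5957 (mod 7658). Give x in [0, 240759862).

Write x = 25648 + 31439·k. Then 31439·k ≡ 5957 − 25648 ≡ 3283 (mod 7658).
Need 31439⁻¹ mod 7658. Extended Euclid on (7658, 807):
7658 = 9*807 + 395
807 = 2*395 + 17
395 = 23*17 + 4
17 = 4*4 + 1
4 = 4*1 + 0
Back-substitute:
1 = 17 − 4·4
1 = −4·395 + 93·17
1 = 93·807 − 190·395
1 = −190·7658 + 1803·807
31439⁻¹ ≡ 1803 (mod 7658), so k ≡ 1803·3283 ≡ 7273 (mod 7658).
x = 25648 + 31439·7273 = 228681495.

228681495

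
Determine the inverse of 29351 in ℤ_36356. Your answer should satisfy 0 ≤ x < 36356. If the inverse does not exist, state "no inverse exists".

gcd(36356, 29351) by repeated division:
36356 = 1·29351 + 7005
29351 = 4·7005 + 1331
7005 = 5·1331 + 350
1331 = 3·350 + 281
350 = 1·281 + 69
281 = 4·69 + 5
69 = 13·5 + 4
5 = 1·4 + 1
4 = 4·1 + 0
Since gcd(29351, 36356) = 1, back-substitute to write 1 as a combination:
1 = 5 − 4
1 = −69 + 14·5
1 = 14·281 − 57·69
1 = −57·350 + 71·281
1 = 71·1331 − 270·350
1 = −270·7005 + 1421·1331
1 = 1421·29351 − 5954·7005
1 = −5954·36356 + 7375·29351
So 29351·7375 ≡ 1 (mod 36356).

7375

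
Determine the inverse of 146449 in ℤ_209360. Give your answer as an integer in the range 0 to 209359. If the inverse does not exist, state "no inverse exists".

Run Euclid on (209360, 146449):
209360 = 1*146449 + 62911
146449 = 2*62911 + 20627
62911 = 3*20627 + 1030
20627 = 20*1030 + 27
1030 = 38*27 + 4
27 = 6*4 + 3
4 = 1*3 + 1
3 = 3*1 + 0
The gcd is 1. Working backward:
1 = 4 − 3
1 = −27 + 7·4
1 = 7·1030 − 267·27
1 = −267·20627 + 5347·1030
1 = 5347·62911 − 16308·20627
1 = −16308·146449 + 37963·62911
1 = 37963·209360 − 54271·146449
So 146449·(-54271) ≡ 1 (mod 209360), and -54271 ≡ 155089 (mod 209360).

155089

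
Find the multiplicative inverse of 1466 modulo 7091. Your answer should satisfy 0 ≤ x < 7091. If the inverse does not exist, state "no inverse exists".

3323

Run Euclid on (7091, 1466):
7091 = 4*1466 + 1227
1466 = 1*1227 + 239
1227 = 5*239 + 32
239 = 7*32 + 15
32 = 2*15 + 2
15 = 7*2 + 1
2 = 2*1 + 0
The gcd is 1. Working backward:
1 = 15 − 7·2
1 = −7·32 + 15·15
1 = 15·239 − 112·32
1 = −112·1227 + 575·239
1 = 575·1466 − 687·1227
1 = −687·7091 + 3323·1466
So 1466·3323 ≡ 1 (mod 7091).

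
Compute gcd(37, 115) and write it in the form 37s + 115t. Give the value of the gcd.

Euclidean algorithm:
115 = 3*37 + 4
37 = 9*4 + 1
4 = 4*1 + 0
gcd(37, 115) = 1.
Express as a combination:
1 = 37 − 9·4
1 = −9·115 + 28·37
So 1 = (-9)·115 + (28)·37.

1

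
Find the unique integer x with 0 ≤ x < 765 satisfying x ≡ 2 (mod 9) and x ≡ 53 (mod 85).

308

Write x = 2 + 9·k. Then 9·k ≡ 53 − 2 ≡ 51 (mod 85).
Need 9⁻¹ mod 85. Extended Euclid on (85, 9):
85 = 9*9 + 4
9 = 2*4 + 1
4 = 4*1 + 0
Back-substitute:
1 = 9 − 2·4
1 = −2·85 + 19·9
9⁻¹ ≡ 19 (mod 85), so k ≡ 19·51 ≡ 34 (mod 85).
x = 2 + 9·34 = 308.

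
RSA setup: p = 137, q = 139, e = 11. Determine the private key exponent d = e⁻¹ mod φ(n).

8531

φ(n) = (p−1)(q−1) = 136·138 = 18768.
Need d with 11·d ≡ 1 (mod 18768). Apply the extended Euclidean algorithm:
18768 = 1706·11 + 2
11 = 5·2 + 1
2 = 2·1 + 0
Back-substitute:
1 = 11 − 5·2
1 = −5·18768 + 8531·11
So 11·8531 ≡ 1 (mod 18768), hence d = 8531.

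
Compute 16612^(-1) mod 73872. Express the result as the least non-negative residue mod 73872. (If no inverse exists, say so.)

Euclidean algorithm on 73872, 16612:
73872 = 4*16612 + 7424
16612 = 2*7424 + 1764
7424 = 4*1764 + 368
1764 = 4*368 + 292
368 = 1*292 + 76
292 = 3*76 + 64
76 = 1*64 + 12
64 = 5*12 + 4
12 = 3*4 + 0
gcd(16612, 73872) = 4 ≠ 1, so 16612 has no multiplicative inverse modulo 73872.

no inverse exists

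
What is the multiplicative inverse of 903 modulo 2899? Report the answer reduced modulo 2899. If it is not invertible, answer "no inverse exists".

Extended Euclidean algorithm:
2899 = 3×903 + 190
903 = 4×190 + 143
190 = 1×143 + 47
143 = 3×47 + 2
47 = 23×2 + 1
2 = 2×1 + 0
Since gcd(903, 2899) = 1, back-substitute to write 1 as a combination:
1 = 47 − 23·2
1 = −23·143 + 70·47
1 = 70·190 − 93·143
1 = −93·903 + 442·190
1 = 442·2899 − 1419·903
Thus 903·(-1419) ≡ 1 (mod 2899); reducing, -1419 mod 2899 = 1480.

1480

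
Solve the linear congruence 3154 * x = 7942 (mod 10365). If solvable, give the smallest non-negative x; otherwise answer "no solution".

9868

First find gcd(3154, 10365):
10365 = 3·3154 + 903
3154 = 3·903 + 445
903 = 2·445 + 13
445 = 34·13 + 3
13 = 4·3 + 1
3 = 3·1 + 0
gcd = 1, so a unique solution mod 10365 exists.
Back-substitute for the Bézout coefficients:
1 = 13 − 4·3
1 = −4·445 + 137·13
1 = 137·903 − 278·445
1 = −278·3154 + 971·903
1 = 971·10365 − 3191·3154
So 3154·(-3191) ≡ 1 (mod 10365), giving 3154⁻¹ ≡ 7174.
x ≡ 3154⁻¹·7942 ≡ 7174·7942 ≡ 9868 (mod 10365).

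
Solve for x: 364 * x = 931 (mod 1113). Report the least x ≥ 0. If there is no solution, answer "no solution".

First find gcd(364, 1113):
1113 = 3·364 + 21
364 = 17·21 + 7
21 = 3·7 + 0
gcd = 7 and 7 | 931, so solutions exist. Divide through by 7: 52x ≡ 133 (mod 159).
Now find 52⁻¹ mod 159:
159 = 3*52 + 3
52 = 17*3 + 1
3 = 3*1 + 0
Back-substitute:
1 = 52 − 17·3
1 = −17·159 + 52·52
So 52⁻¹ ≡ 52 (mod 159).
Then x ≡ 52·133 ≡ 79 (mod 159); the smallest non-negative solution is x = 79.

79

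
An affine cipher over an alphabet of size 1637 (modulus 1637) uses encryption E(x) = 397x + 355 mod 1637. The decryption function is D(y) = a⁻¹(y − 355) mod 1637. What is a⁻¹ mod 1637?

334

Apply the Euclidean algorithm to 1637 and 397:
1637 = 4*397 + 49
397 = 8*49 + 5
49 = 9*5 + 4
5 = 1*4 + 1
4 = 4*1 + 0
The gcd is 1. Working backward:
1 = 5 − 4
1 = −49 + 10·5
1 = 10·397 − 81·49
1 = −81·1637 + 334·397
So 397·334 ≡ 1 (mod 1637).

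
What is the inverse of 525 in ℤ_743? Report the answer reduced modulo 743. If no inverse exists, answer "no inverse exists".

Extended Euclidean algorithm:
743 = 1·525 + 218
525 = 2·218 + 89
218 = 2·89 + 40
89 = 2·40 + 9
40 = 4·9 + 4
9 = 2·4 + 1
4 = 4·1 + 0
The gcd is 1. Working backward:
1 = 9 − 2·4
1 = −2·40 + 9·9
1 = 9·89 − 20·40
1 = −20·218 + 49·89
1 = 49·525 − 118·218
1 = −118·743 + 167·525
So 525·167 ≡ 1 (mod 743).

167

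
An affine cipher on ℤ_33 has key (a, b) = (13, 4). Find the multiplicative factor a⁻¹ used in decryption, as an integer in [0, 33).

28

Run Euclid on (33, 13):
33 = 2·13 + 7
13 = 1·7 + 6
7 = 1·6 + 1
6 = 6·1 + 0
The gcd is 1. Working backward:
1 = 7 − 6
1 = −13 + 2·7
1 = 2·33 − 5·13
So 13·(-5) ≡ 1 (mod 33), and -5 ≡ 28 (mod 33).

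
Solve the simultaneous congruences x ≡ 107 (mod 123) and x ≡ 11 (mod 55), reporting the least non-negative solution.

2321

Write x = 107 + 123·k. Then 123·k ≡ 11 − 107 ≡ 14 (mod 55).
Need 123⁻¹ mod 55. Extended Euclid on (55, 13):
55 = 4×13 + 3
13 = 4×3 + 1
3 = 3×1 + 0
Back-substitute:
1 = 13 − 4·3
1 = −4·55 + 17·13
123⁻¹ ≡ 17 (mod 55), so k ≡ 17·14 ≡ 18 (mod 55).
x = 107 + 123·18 = 2321.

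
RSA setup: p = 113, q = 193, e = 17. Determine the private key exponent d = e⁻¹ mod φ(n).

1265

φ(n) = (p−1)(q−1) = 112·192 = 21504.
Need d with 17·d ≡ 1 (mod 21504). Apply the extended Euclidean algorithm:
21504 = 1264×17 + 16
17 = 1×16 + 1
16 = 16×1 + 0
Back-substitute:
1 = 17 − 16
1 = −21504 + 1265·17
So 17·1265 ≡ 1 (mod 21504), hence d = 1265.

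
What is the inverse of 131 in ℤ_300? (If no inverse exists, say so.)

71

Extended Euclidean algorithm:
300 = 2*131 + 38
131 = 3*38 + 17
38 = 2*17 + 4
17 = 4*4 + 1
4 = 4*1 + 0
The gcd is 1. Working backward:
1 = 17 − 4·4
1 = −4·38 + 9·17
1 = 9·131 − 31·38
1 = −31·300 + 71·131
So 131·71 ≡ 1 (mod 300).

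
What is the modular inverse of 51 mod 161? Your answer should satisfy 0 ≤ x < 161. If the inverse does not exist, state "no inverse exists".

gcd(161, 51) by repeated division:
161 = 3·51 + 8
51 = 6·8 + 3
8 = 2·3 + 2
3 = 1·2 + 1
2 = 2·1 + 0
The gcd is 1. Working backward:
1 = 3 − 2
1 = −8 + 3·3
1 = 3·51 − 19·8
1 = −19·161 + 60·51
So 51·60 ≡ 1 (mod 161).

60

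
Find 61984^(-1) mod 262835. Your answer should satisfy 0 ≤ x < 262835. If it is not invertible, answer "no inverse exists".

133949

gcd(262835, 61984) by repeated division:
262835 = 4×61984 + 14899
61984 = 4×14899 + 2388
14899 = 6×2388 + 571
2388 = 4×571 + 104
571 = 5×104 + 51
104 = 2×51 + 2
51 = 25×2 + 1
2 = 2×1 + 0
The gcd is 1. Working backward:
1 = 51 − 25·2
1 = −25·104 + 51·51
1 = 51·571 − 280·104
1 = −280·2388 + 1171·571
1 = 1171·14899 − 7306·2388
1 = −7306·61984 + 30395·14899
1 = 30395·262835 − 128886·61984
Thus 61984·(-128886) ≡ 1 (mod 262835); reducing, -128886 mod 262835 = 133949.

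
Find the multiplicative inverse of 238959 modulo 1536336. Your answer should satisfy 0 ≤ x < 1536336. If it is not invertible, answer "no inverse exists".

no inverse exists

Euclidean algorithm on 1536336, 238959:
1536336 = 6·238959 + 102582
238959 = 2·102582 + 33795
102582 = 3·33795 + 1197
33795 = 28·1197 + 279
1197 = 4·279 + 81
279 = 3·81 + 36
81 = 2·36 + 9
36 = 4·9 + 0
gcd(238959, 1536336) = 9 ≠ 1, so 238959 has no multiplicative inverse modulo 1536336.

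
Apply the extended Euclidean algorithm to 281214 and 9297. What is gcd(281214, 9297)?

9

Repeated division:
281214 = 30×9297 + 2304
9297 = 4×2304 + 81
2304 = 28×81 + 36
81 = 2×36 + 9
36 = 4×9 + 0
gcd(281214, 9297) = 9.
Back-substituting:
9 = 81 − 2·36
9 = −2·2304 + 57·81
9 = 57·9297 − 230·2304
9 = −230·281214 + 6957·9297
So 9 = (-230)·281214 + (6957)·9297.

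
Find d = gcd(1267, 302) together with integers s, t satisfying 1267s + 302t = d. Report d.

1

Apply Euclid's algorithm to 1267 and 302:
1267 = 4·302 + 59
302 = 5·59 + 7
59 = 8·7 + 3
7 = 2·3 + 1
3 = 3·1 + 0
gcd(1267, 302) = 1.
Working backward:
1 = 7 − 2·3
1 = −2·59 + 17·7
1 = 17·302 − 87·59
1 = −87·1267 + 365·302
So 1 = (-87)·1267 + (365)·302.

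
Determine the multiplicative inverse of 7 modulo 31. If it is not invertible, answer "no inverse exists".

Extended Euclidean algorithm:
31 = 4·7 + 3
7 = 2·3 + 1
3 = 3·1 + 0
Since gcd(7, 31) = 1, back-substitute to write 1 as a combination:
1 = 7 − 2·3
1 = −2·31 + 9·7
So 7·9 ≡ 1 (mod 31).

9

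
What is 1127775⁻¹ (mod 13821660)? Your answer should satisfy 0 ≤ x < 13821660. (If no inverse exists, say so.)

no inverse exists

Euclidean algorithm on 13821660, 1127775:
13821660 = 12·1127775 + 288360
1127775 = 3·288360 + 262695
288360 = 1·262695 + 25665
262695 = 10·25665 + 6045
25665 = 4·6045 + 1485
6045 = 4·1485 + 105
1485 = 14·105 + 15
105 = 7·15 + 0
Since gcd = 15 > 1, 1127775 is not a unit mod 13821660.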